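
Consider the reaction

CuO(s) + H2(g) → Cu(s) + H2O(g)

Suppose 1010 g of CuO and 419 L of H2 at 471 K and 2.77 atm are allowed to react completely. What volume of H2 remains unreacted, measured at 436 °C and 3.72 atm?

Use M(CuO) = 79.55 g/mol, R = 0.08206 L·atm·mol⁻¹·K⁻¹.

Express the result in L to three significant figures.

n(CuO) = 1010 / 79.55 = 12.70 mol
n(H2) = PV/RT = (2.77 × 419) / (0.08206 × 471) = 30.03 mol
For 12.70 mol CuO, stoichiometry requires (1/1) × 12.70 = 12.70 mol H2; 30.03 mol is available, so CuO is limiting.
n(H2) consumed = (1/1) × 12.70 = 12.70 mol; remaining = 30.03 − 12.70 = 17.33 mol
V(H2) = nRT/P = 17.33 × 0.08206 × 709.15 / 3.72 = 271.1 L

271 L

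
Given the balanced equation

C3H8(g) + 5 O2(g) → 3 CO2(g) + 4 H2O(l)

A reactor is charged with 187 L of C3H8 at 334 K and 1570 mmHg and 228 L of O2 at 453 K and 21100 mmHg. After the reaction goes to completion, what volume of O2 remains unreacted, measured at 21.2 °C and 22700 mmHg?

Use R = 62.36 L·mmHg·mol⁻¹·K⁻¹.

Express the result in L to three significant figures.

n(C3H8) = PV/RT = (1570 × 187) / (62.36 × 334) = 14.10 mol
n(O2) = PV/RT = (21100 × 228) / (62.36 × 453) = 170.3 mol
For 14.10 mol C3H8, stoichiometry requires (5/1) × 14.10 = 70.50 mol O2; 170.3 mol is available, so C3H8 is limiting.
n(O2) consumed = (5/1) × 14.10 = 70.50 mol; remaining = 170.3 − 70.50 = 99.80 mol
V(O2) = nRT/P = 99.80 × 62.36 × 294.35 / 22700 = 80.70 L

80.7 L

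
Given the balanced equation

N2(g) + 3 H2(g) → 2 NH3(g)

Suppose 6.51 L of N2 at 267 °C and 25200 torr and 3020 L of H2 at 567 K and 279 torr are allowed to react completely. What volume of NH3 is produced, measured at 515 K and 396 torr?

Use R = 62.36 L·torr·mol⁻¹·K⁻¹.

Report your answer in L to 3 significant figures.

n(N2) = PV/RT = (25200 × 6.51) / (62.36 × 540.15) = 4.870 mol
n(H2) = PV/RT = (279 × 3020) / (62.36 × 567) = 23.83 mol
For 4.870 mol N2, stoichiometry requires (3/1) × 4.870 = 14.61 mol H2; 23.83 mol is available, so N2 is limiting.
n(NH3) = (2/1) × 4.870 = 9.740 mol
V(NH3) = nRT/P = 9.740 × 62.36 × 515 / 396 = 789.9 L

790 L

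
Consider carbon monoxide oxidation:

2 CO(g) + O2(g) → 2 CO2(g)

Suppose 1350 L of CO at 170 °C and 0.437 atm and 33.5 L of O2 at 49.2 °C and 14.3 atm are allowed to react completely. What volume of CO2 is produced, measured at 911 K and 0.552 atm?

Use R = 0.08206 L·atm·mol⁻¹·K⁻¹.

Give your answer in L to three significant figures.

2200 L

n(CO) = PV/RT = (0.437 × 1350) / (0.08206 × 443.15) = 16.22 mol
n(O2) = PV/RT = (14.3 × 33.5) / (0.08206 × 322.35) = 18.11 mol
For 16.22 mol CO, stoichiometry requires (1/2) × 16.22 = 8.110 mol O2; 18.11 mol is available, so CO is limiting.
n(CO2) = (2/2) × 16.22 = 16.22 mol
V(CO2) = nRT/P = 16.22 × 0.08206 × 911 / 0.552 = 2197 L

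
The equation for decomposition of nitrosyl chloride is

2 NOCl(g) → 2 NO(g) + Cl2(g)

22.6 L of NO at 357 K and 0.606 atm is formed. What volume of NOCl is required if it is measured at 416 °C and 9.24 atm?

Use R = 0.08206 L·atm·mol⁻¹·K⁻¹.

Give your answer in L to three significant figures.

2.86 L

n(NO) = PV/RT = (0.606 × 22.6) / (0.08206 × 357) = 0.4675 mol
n(NOCl) = (2/2) × 0.4675 = 0.4675 mol
V = nRT/P = 0.4675 × 0.08206 × 689.15 / 9.24 = 2.861 L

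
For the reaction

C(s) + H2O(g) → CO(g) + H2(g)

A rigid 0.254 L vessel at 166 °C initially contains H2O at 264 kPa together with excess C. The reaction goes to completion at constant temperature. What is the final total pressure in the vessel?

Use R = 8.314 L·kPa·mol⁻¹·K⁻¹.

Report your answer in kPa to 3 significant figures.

Rigid vessel, constant T ⇒ P scales with total gas moles (1 → 2).
P_final = (2/1) × 264 = 528.0 kPa

528 kPa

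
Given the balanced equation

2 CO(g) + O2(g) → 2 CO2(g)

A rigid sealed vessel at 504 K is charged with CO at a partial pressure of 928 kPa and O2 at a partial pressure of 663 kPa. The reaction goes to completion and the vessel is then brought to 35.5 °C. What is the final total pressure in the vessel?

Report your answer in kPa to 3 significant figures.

690 kPa

Because the vessel is rigid and T is held at 504 K, work the stoichiometry in partial pressures (P_i = n_iRT/V).
P(O2) required for 928 kPa of CO = (1/2) × 928 = 464.0 kPa; available 663 kPa, so CO is limiting.
P(O2) remaining = 663 − (1/2) × 928 = 199.0 kPa
P(gaseous products) = (2)/2 × 928 = 928.0 kPa
P_total at 504 K = 199.0 + 928.0 = 1127 kPa
Scaling to 35.5 °C: P = 1127 × 308.65/504 = 690.2 kPa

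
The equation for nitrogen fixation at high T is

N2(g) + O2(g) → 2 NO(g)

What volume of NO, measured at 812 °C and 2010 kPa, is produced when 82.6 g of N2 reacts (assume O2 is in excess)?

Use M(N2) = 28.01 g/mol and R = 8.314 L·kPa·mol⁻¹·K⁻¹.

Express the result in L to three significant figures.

26.5 L

n(N2) = 82.60 / 28.01 = 2.949 mol
n(NO) = (2/1) × 2.949 = 5.898 mol
V = nRT/P = 5.898 × 8.314 × 1085.15 / 2010 = 26.47 L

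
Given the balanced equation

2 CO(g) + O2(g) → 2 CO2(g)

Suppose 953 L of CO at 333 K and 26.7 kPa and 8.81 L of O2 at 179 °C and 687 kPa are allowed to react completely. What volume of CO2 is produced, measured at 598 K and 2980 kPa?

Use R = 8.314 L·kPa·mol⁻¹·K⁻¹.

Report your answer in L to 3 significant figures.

n(CO) = PV/RT = (26.7 × 953) / (8.314 × 333) = 9.191 mol
n(O2) = PV/RT = (687 × 8.81) / (8.314 × 452.15) = 1.610 mol
For 9.191 mol CO, stoichiometry requires (1/2) × 9.191 = 4.596 mol O2; 1.610 mol is available, so O2 is limiting.
n(CO2) = (2/1) × 1.610 = 3.220 mol
V(CO2) = nRT/P = 3.220 × 8.314 × 598 / 2980 = 5.372 L

5.37 L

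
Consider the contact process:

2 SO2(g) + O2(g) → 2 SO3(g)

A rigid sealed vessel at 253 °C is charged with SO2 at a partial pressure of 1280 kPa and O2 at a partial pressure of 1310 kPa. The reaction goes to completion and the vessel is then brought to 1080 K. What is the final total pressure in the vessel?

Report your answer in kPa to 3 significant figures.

Because the vessel is rigid and T is held at 253 °C, work the stoichiometry in partial pressures (P_i = n_iRT/V).
P(O2) required for 1280 kPa of SO2 = (1/2) × 1280 = 640.0 kPa; available 1310 kPa, so SO2 is limiting.
P(O2) remaining = 1310 − (1/2) × 1280 = 670.0 kPa
P(gaseous products) = (2)/2 × 1280 = 1280 kPa
P_total at 253 °C = 670.0 + 1280 = 1950 kPa
Scaling to 1080 K: P = 1950 × 1080/526.15 = 4003 kPa

4000 kPa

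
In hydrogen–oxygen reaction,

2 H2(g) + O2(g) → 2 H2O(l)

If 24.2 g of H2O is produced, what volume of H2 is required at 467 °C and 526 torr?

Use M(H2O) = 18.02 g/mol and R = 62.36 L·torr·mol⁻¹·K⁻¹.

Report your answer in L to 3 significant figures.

n(H2O) = 24.20 / 18.02 = 1.343 mol
n(H2) = (2/2) × 1.343 = 1.343 mol
V = nRT/P = 1.343 × 62.36 × 740.15 / 526 = 117.8 L

118 L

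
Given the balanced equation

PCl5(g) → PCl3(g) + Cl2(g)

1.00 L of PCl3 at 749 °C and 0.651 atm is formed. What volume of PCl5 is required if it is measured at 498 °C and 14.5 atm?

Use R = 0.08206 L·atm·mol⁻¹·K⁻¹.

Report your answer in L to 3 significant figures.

n(PCl3) = PV/RT = (0.651 × 1.00) / (0.08206 × 1022.15) = 0.007761 mol
n(PCl5) = (1/1) × 0.007761 = 0.007761 mol
V = nRT/P = 0.007761 × 0.08206 × 771.15 / 14.5 = 0.03387 L

0.0339 L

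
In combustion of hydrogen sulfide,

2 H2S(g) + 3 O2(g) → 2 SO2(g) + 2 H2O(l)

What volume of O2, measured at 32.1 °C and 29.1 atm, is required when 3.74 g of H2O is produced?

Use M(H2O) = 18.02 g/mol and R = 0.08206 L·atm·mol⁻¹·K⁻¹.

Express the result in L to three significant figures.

n(H2O) = 3.740 / 18.02 = 0.2075 mol
n(O2) = (3/2) × 0.2075 = 0.3112 mol
V = nRT/P = 0.3112 × 0.08206 × 305.25 / 29.1 = 0.2679 L

0.268 L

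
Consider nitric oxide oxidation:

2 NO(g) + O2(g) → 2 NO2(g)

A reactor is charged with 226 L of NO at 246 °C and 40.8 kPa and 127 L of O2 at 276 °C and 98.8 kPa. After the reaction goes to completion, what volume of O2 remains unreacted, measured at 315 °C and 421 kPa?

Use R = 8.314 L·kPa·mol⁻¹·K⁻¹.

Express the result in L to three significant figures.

19.5 L

n(NO) = PV/RT = (40.8 × 226) / (8.314 × 519.15) = 2.136 mol
n(O2) = PV/RT = (98.8 × 127) / (8.314 × 549.15) = 2.748 mol
For 2.136 mol NO, stoichiometry requires (1/2) × 2.136 = 1.068 mol O2; 2.748 mol is available, so NO is limiting.
n(O2) consumed = (1/2) × 2.136 = 1.068 mol; remaining = 2.748 − 1.068 = 1.680 mol
V(O2) = nRT/P = 1.680 × 8.314 × 588.15 / 421 = 19.51 L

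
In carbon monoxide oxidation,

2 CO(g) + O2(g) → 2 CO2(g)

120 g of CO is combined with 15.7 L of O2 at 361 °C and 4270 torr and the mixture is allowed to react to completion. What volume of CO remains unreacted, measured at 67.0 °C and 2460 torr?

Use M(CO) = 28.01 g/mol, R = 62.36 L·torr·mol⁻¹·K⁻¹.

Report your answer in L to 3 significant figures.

n(CO) = 120 / 28.01 = 4.284 mol
n(O2) = PV/RT = (4270 × 15.7) / (62.36 × 634.15) = 1.695 mol
For 4.284 mol CO, stoichiometry requires (1/2) × 4.284 = 2.142 mol O2; 1.695 mol is available, so O2 is limiting.
n(CO) consumed = (2/1) × 1.695 = 3.390 mol; remaining = 4.284 − 3.390 = 0.8940 mol
V(CO) = nRT/P = 0.8940 × 62.36 × 340.15 / 2460 = 7.709 L

7.71 L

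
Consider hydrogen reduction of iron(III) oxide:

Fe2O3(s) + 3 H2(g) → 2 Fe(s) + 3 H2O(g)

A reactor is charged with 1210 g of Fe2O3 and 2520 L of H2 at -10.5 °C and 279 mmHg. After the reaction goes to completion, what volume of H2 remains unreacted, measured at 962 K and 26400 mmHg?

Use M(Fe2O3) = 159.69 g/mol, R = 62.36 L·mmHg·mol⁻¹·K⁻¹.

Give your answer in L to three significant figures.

n(Fe2O3) = 1210 / 159.69 = 7.577 mol
n(H2) = PV/RT = (279 × 2520) / (62.36 × 262.65) = 42.93 mol
For 7.577 mol Fe2O3, stoichiometry requires (3/1) × 7.577 = 22.73 mol H2; 42.93 mol is available, so Fe2O3 is limiting.
n(H2) consumed = (3/1) × 7.577 = 22.73 mol; remaining = 42.93 − 22.73 = 20.20 mol
V(H2) = nRT/P = 20.20 × 62.36 × 962 / 26400 = 45.90 L

45.9 L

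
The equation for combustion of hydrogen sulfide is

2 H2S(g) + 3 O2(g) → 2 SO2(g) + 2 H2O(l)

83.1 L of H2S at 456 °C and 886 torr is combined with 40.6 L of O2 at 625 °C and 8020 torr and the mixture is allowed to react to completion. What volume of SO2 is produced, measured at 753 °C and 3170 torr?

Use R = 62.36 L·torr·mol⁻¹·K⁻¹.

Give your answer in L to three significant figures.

32.7 L

n(H2S) = PV/RT = (886 × 83.1) / (62.36 × 729.15) = 1.619 mol
n(O2) = PV/RT = (8020 × 40.6) / (62.36 × 898.15) = 5.814 mol
For 1.619 mol H2S, stoichiometry requires (3/2) × 1.619 = 2.429 mol O2; 5.814 mol is available, so H2S is limiting.
n(SO2) = (2/2) × 1.619 = 1.619 mol
V(SO2) = nRT/P = 1.619 × 62.36 × 1026.15 / 3170 = 32.68 L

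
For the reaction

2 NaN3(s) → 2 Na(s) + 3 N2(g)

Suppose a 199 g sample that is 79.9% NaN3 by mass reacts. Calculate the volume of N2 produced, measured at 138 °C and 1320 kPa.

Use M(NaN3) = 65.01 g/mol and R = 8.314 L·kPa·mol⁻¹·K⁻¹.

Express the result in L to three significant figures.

mass of NaN3 = 199 × 79.9/100 = 159.0 g
n(NaN3) = 159.0 / 65.01 = 2.446 mol
n(N2) = (3/2) × 2.446 = 3.669 mol
V = nRT/P = 3.669 × 8.314 × 411.15 / 1320 = 9.501 L

9.50 L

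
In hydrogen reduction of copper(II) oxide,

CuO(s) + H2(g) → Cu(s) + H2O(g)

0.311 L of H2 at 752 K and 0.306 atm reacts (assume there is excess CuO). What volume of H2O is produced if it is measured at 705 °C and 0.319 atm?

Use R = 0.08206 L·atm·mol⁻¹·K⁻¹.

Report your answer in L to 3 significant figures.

n(H2) = PV/RT = (0.306 × 0.311) / (0.08206 × 752) = 0.001542 mol
n(H2O) = (1/1) × 0.001542 = 0.001542 mol
V = nRT/P = 0.001542 × 0.08206 × 978.15 / 0.319 = 0.3880 L

0.388 L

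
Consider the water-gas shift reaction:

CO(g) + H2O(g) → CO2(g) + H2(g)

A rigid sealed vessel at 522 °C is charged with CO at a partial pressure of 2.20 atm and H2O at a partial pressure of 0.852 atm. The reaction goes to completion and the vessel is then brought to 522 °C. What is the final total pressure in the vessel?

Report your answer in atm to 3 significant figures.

With V and T fixed, P_i ∝ n_i, so the mole ratios apply directly to partial pressures at 522 °C.
P(H2O) required for 2.20 atm of CO = (1/1) × 2.20 = 2.200 atm; available 0.852 atm, so H2O is limiting.
P(CO) remaining = 2.20 − (1/1) × 0.852 = 1.348 atm
P(gaseous products) = (1+1)/1 × 0.852 = 1.704 atm
P_total at 522 °C = 1.348 + 1.704 = 3.052 atm
Scaling to 522 °C: P = 3.052 × 795.15/795.15 = 3.052 atm

3.05 atm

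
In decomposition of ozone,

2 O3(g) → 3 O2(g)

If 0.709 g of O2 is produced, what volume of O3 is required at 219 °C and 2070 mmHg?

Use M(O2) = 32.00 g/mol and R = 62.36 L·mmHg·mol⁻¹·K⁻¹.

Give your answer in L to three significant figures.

n(O2) = 0.7090 / 32.00 = 0.02216 mol
n(O3) = (2/3) × 0.02216 = 0.01477 mol
V = nRT/P = 0.01477 × 62.36 × 492.15 / 2070 = 0.2190 L

0.219 L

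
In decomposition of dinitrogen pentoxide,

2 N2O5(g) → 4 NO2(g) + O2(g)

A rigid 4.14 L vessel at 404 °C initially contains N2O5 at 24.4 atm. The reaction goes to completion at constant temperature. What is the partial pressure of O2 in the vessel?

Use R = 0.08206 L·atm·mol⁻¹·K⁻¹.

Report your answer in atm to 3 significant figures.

12.2 atm

n(N2O5)₀ = PV/RT = (24.4 × 4.14) / (0.08206 × 677.15) = 1.818 mol
n(O2) = (1/2) × 1.818 = 0.9090 mol
P(O2) = nRT/V = 0.9090 × 0.08206 × 677.15 / 4.14 = 12.20 atm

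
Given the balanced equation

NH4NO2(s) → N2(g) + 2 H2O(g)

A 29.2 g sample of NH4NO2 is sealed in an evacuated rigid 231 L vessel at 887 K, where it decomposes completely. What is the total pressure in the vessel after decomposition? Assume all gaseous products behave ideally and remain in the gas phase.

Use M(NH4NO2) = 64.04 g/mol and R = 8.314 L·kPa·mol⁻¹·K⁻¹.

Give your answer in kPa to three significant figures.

43.7 kPa

n(NH4NO2) = 29.2 / 64.04 = 0.4560 mol
n(gas produced) = (3/1) × 0.4560 = 1.368 mol
P = nRT/V = 1.368 × 8.314 × 887 / 231 = 43.67 kPa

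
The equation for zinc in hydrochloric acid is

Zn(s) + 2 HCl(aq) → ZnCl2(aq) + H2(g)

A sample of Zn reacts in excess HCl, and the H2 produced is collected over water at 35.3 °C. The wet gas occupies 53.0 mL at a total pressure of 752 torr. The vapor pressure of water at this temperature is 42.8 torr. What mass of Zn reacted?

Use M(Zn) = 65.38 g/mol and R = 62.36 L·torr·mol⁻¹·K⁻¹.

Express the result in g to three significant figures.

P(H2) = 752 − 42.8 = 709.2 torr
n(H2) = PV/RT = (709.2 × 0.05300) / (62.36 × 308.45) = 0.001954 mol
n(Zn) = (1/1) × 0.001954 = 0.001954 mol
m(Zn) = 0.001954 × 65.38 = 0.1278 g

0.128 g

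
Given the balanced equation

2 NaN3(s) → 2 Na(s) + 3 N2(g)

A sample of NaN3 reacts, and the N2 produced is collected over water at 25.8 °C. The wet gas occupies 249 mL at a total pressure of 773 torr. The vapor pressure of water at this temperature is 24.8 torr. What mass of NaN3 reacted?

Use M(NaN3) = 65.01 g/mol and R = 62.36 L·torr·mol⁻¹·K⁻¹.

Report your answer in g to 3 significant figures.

P(N2) = 773 − 24.8 = 748.2 torr
n(N2) = PV/RT = (748.2 × 0.2490) / (62.36 × 298.95) = 0.009993 mol
n(NaN3) = (2/3) × 0.009993 = 0.006662 mol
m(NaN3) = 0.006662 × 65.01 = 0.4331 g

0.433 g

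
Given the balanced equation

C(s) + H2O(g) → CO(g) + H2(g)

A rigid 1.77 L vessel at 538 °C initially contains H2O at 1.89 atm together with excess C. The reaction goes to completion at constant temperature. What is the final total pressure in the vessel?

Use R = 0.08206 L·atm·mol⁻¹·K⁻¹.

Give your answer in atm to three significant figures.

3.78 atm

Since T and V are fixed, P_final/P_initial = n_final/n_initial = 2/1.
P_final = (2/1) × 1.89 = 3.780 atm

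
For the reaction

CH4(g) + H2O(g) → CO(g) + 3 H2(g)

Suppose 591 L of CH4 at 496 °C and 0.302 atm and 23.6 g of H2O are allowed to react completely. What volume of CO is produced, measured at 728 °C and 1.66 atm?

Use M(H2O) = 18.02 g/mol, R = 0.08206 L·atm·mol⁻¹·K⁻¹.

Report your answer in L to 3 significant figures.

n(CH4) = PV/RT = (0.302 × 591) / (0.08206 × 769.15) = 2.828 mol
n(H2O) = 23.6 / 18.02 = 1.310 mol
For 2.828 mol CH4, stoichiometry requires (1/1) × 2.828 = 2.828 mol H2O; 1.310 mol is available, so H2O is limiting.
n(CO) = (1/1) × 1.310 = 1.310 mol
V(CO) = nRT/P = 1.310 × 0.08206 × 1001.15 / 1.66 = 64.83 L

64.8 L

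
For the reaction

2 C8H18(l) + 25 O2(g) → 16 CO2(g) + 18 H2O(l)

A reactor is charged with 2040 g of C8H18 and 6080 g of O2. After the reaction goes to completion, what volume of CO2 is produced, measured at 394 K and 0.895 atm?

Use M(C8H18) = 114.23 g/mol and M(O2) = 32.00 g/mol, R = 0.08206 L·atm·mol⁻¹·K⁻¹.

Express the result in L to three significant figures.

n(C8H18) = 2040 / 114.23 = 17.86 mol
n(O2) = 6080 / 32.00 = 190.0 mol
For 17.86 mol C8H18, stoichiometry requires (25/2) × 17.86 = 223.2 mol O2; 190.0 mol is available, so O2 is limiting.
n(CO2) = (16/25) × 190.0 = 121.6 mol
V(CO2) = nRT/P = 121.6 × 0.08206 × 394 / 0.895 = 4393 L

4390 L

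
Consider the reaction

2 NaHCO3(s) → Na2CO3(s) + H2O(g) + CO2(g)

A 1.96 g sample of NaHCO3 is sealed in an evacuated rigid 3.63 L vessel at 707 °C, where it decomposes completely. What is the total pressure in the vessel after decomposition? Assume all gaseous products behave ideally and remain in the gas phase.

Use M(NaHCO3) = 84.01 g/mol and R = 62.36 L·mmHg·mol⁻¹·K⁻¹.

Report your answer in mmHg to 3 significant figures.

393 mmHg

n(NaHCO3) = 1.96 / 84.01 = 0.02333 mol
n(gas produced) = (2/2) × 0.02333 = 0.02333 mol
P = nRT/V = 0.02333 × 62.36 × 980.15 / 3.63 = 392.8 mmHg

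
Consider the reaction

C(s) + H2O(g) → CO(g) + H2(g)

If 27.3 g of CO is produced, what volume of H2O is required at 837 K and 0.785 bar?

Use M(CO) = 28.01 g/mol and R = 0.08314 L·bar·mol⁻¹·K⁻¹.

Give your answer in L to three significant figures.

86.4 L

n(CO) = 27.30 / 28.01 = 0.9747 mol
n(H2O) = (1/1) × 0.9747 = 0.9747 mol
V = nRT/P = 0.9747 × 0.08314 × 837 / 0.785 = 86.40 L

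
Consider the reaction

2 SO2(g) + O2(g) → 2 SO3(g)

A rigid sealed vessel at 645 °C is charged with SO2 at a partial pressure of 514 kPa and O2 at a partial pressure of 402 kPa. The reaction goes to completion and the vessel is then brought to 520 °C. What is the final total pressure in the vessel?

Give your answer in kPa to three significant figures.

At constant V, partial pressures at 645 °C are proportional to moles, so apply stoichiometry directly to pressures.
P(O2) required for 514 kPa of SO2 = (1/2) × 514 = 257.0 kPa; available 402 kPa, so SO2 is limiting.
P(O2) remaining = 402 − (1/2) × 514 = 145.0 kPa
P(gaseous products) = (2)/2 × 514 = 514.0 kPa
P_total at 645 °C = 145.0 + 514.0 = 659.0 kPa
Scaling to 520 °C: P = 659.0 × 793.15/918.15 = 569.3 kPa

569 kPa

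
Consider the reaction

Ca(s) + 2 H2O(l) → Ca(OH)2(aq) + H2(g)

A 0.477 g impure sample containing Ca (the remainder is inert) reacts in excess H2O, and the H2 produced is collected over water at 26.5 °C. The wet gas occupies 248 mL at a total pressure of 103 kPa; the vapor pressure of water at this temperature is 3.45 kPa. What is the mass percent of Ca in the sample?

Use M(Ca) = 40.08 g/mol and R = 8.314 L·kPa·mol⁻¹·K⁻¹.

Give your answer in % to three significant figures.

P(H2) = 103 − 3.45 = 99.55 kPa
n(H2) = PV/RT = (99.55 × 0.2480) / (8.314 × 299.65) = 0.009910 mol
n(Ca) = (1/1) × 0.009910 = 0.009910 mol
m(Ca) = 0.009910 × 40.08 = 0.3972 g
%Ca = 0.3972 / 0.477 × 100 = 83.27%

83.3 %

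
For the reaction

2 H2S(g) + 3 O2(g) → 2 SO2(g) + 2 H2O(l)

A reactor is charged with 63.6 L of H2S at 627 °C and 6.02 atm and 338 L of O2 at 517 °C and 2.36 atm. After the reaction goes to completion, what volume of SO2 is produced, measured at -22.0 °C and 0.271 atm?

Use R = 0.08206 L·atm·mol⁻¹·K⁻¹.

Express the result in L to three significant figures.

394 L

n(H2S) = PV/RT = (6.02 × 63.6) / (0.08206 × 900.15) = 5.183 mol
n(O2) = PV/RT = (2.36 × 338) / (0.08206 × 790.15) = 12.30 mol
For 5.183 mol H2S, stoichiometry requires (3/2) × 5.183 = 7.774 mol O2; 12.30 mol is available, so H2S is limiting.
n(SO2) = (2/2) × 5.183 = 5.183 mol
V(SO2) = nRT/P = 5.183 × 0.08206 × 251.15 / 0.271 = 394.2 L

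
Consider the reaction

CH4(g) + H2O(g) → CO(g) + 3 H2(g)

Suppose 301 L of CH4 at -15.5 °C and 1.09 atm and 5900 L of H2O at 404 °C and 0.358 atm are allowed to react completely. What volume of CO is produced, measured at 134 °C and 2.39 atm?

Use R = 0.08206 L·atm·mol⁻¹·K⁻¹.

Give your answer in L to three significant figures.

n(CH4) = PV/RT = (1.09 × 301) / (0.08206 × 257.65) = 15.52 mol
n(H2O) = PV/RT = (0.358 × 5900) / (0.08206 × 677.15) = 38.01 mol
For 15.52 mol CH4, stoichiometry requires (1/1) × 15.52 = 15.52 mol H2O; 38.01 mol is available, so CH4 is limiting.
n(CO) = (1/1) × 15.52 = 15.52 mol
V(CO) = nRT/P = 15.52 × 0.08206 × 407.15 / 2.39 = 217.0 L

217 L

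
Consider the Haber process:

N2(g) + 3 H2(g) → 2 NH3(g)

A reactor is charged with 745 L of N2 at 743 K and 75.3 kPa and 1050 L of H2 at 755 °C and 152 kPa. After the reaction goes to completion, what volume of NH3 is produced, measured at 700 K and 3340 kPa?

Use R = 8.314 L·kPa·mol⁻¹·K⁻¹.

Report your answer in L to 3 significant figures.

n(N2) = PV/RT = (75.3 × 745) / (8.314 × 743) = 9.081 mol
n(H2) = PV/RT = (152 × 1050) / (8.314 × 1028.15) = 18.67 mol
For 9.081 mol N2, stoichiometry requires (3/1) × 9.081 = 27.24 mol H2; 18.67 mol is available, so H2 is limiting.
n(NH3) = (2/3) × 18.67 = 12.45 mol
V(NH3) = nRT/P = 12.45 × 8.314 × 700 / 3340 = 21.69 L

21.7 L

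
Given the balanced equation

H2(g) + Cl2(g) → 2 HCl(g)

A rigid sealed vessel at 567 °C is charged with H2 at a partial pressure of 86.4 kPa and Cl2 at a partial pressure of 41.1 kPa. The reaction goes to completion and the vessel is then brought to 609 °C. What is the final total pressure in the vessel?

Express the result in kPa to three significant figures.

134 kPa

At constant V, partial pressures at 567 °C are proportional to moles, so apply stoichiometry directly to pressures.
P(Cl2) required for 86.4 kPa of H2 = (1/1) × 86.4 = 86.40 kPa; available 41.1 kPa, so Cl2 is limiting.
P(H2) remaining = 86.4 − (1/1) × 41.1 = 45.30 kPa
P(gaseous products) = (2)/1 × 41.1 = 82.20 kPa
P_total at 567 °C = 45.30 + 82.20 = 127.5 kPa
Scaling to 609 °C: P = 127.5 × 882.15/840.15 = 133.9 kPa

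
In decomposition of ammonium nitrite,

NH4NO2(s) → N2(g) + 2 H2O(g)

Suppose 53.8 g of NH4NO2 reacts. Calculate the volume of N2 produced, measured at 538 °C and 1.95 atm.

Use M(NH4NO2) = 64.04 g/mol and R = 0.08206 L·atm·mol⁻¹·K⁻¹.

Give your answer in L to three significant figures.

n(NH4NO2) = 53.80 / 64.04 = 0.8401 mol
n(N2) = (1/1) × 0.8401 = 0.8401 mol
V = nRT/P = 0.8401 × 0.08206 × 811.15 / 1.95 = 28.68 L

28.7 L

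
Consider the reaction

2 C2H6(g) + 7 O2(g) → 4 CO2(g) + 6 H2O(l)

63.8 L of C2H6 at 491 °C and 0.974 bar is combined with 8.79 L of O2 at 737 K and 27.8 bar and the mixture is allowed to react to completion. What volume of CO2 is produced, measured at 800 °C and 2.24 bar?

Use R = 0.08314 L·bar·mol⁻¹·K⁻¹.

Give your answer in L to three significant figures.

n(C2H6) = PV/RT = (0.974 × 63.8) / (0.08314 × 764.15) = 0.9781 mol
n(O2) = PV/RT = (27.8 × 8.79) / (0.08314 × 737) = 3.988 mol
For 0.9781 mol C2H6, stoichiometry requires (7/2) × 0.9781 = 3.423 mol O2; 3.988 mol is available, so C2H6 is limiting.
n(CO2) = (4/2) × 0.9781 = 1.956 mol
V(CO2) = nRT/P = 1.956 × 0.08314 × 1073.15 / 2.24 = 77.91 L

77.9 L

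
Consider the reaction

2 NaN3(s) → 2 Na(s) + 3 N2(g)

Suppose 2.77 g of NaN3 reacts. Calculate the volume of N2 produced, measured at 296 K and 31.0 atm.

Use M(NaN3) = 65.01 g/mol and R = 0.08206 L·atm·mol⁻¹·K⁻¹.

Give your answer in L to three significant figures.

n(NaN3) = 2.770 / 65.01 = 0.04261 mol
n(N2) = (3/2) × 0.04261 = 0.06391 mol
V = nRT/P = 0.06391 × 0.08206 × 296 / 31.0 = 0.05008 L

0.0501 L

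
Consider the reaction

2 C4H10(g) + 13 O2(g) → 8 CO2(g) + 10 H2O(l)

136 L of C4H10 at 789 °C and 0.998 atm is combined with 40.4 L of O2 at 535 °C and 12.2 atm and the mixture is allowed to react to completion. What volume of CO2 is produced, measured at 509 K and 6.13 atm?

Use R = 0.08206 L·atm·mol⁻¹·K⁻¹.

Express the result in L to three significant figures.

31.2 L

n(C4H10) = PV/RT = (0.998 × 136) / (0.08206 × 1062.15) = 1.557 mol
n(O2) = PV/RT = (12.2 × 40.4) / (0.08206 × 808.15) = 7.432 mol
For 1.557 mol C4H10, stoichiometry requires (13/2) × 1.557 = 10.12 mol O2; 7.432 mol is available, so O2 is limiting.
n(CO2) = (8/13) × 7.432 = 4.574 mol
V(CO2) = nRT/P = 4.574 × 0.08206 × 509 / 6.13 = 31.17 L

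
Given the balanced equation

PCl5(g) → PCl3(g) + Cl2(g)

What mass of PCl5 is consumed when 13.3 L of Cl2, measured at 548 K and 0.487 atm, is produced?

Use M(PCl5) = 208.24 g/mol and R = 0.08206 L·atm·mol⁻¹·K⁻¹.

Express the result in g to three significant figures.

30.0 g

n(Cl2) = PV/RT = (0.487 × 13.3) / (0.08206 × 548) = 0.1440 mol
n(PCl5) = (1/1) × 0.1440 = 0.1440 mol
m(PCl5) = 0.1440 × 208.24 = 29.99 g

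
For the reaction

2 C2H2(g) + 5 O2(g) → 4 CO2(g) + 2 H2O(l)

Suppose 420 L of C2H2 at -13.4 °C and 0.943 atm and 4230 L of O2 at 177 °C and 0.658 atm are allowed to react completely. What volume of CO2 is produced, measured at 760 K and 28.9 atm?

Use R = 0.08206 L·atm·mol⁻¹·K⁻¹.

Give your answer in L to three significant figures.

80.2 L

n(C2H2) = PV/RT = (0.943 × 420) / (0.08206 × 259.75) = 18.58 mol
n(O2) = PV/RT = (0.658 × 4230) / (0.08206 × 450.15) = 75.35 mol
For 18.58 mol C2H2, stoichiometry requires (5/2) × 18.58 = 46.45 mol O2; 75.35 mol is available, so C2H2 is limiting.
n(CO2) = (4/2) × 18.58 = 37.16 mol
V(CO2) = nRT/P = 37.16 × 0.08206 × 760 / 28.9 = 80.19 L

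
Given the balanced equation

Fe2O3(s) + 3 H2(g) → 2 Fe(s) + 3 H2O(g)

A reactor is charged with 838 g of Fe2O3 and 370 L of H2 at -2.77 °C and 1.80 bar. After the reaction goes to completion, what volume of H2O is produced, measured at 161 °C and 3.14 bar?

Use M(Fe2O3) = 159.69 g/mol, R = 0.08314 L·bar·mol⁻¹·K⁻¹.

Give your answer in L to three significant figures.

n(Fe2O3) = 838 / 159.69 = 5.248 mol
n(H2) = PV/RT = (1.80 × 370) / (0.08314 × 270.38) = 29.63 mol
For 5.248 mol Fe2O3, stoichiometry requires (3/1) × 5.248 = 15.74 mol H2; 29.63 mol is available, so Fe2O3 is limiting.
n(H2O) = (3/1) × 5.248 = 15.74 mol
V(H2O) = nRT/P = 15.74 × 0.08314 × 434.15 / 3.14 = 180.9 L

181 L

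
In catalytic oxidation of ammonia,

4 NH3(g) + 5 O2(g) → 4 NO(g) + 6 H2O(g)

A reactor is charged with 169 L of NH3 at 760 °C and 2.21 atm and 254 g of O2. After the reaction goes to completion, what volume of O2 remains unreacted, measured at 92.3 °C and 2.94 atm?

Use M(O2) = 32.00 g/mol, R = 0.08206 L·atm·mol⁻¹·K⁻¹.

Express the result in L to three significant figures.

24.8 L

n(NH3) = PV/RT = (2.21 × 169) / (0.08206 × 1033.15) = 4.405 mol
n(O2) = 254 / 32.00 = 7.938 mol
For 4.405 mol NH3, stoichiometry requires (5/4) × 4.405 = 5.506 mol O2; 7.938 mol is available, so NH3 is limiting.
n(O2) consumed = (5/4) × 4.405 = 5.506 mol; remaining = 7.938 − 5.506 = 2.432 mol
V(O2) = nRT/P = 2.432 × 0.08206 × 365.45 / 2.94 = 24.81 L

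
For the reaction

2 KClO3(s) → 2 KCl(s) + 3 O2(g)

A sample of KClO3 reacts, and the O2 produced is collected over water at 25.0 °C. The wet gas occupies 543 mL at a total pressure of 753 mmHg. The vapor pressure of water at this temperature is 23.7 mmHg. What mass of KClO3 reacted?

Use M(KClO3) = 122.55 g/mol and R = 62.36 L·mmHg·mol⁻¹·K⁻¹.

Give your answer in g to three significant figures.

P(O2) = 753 − 23.7 = 729.3 mmHg
n(O2) = PV/RT = (729.3 × 0.5430) / (62.36 × 298.15) = 0.02130 mol
n(KClO3) = (2/3) × 0.02130 = 0.01420 mol
m(KClO3) = 0.01420 × 122.55 = 1.740 g

1.74 g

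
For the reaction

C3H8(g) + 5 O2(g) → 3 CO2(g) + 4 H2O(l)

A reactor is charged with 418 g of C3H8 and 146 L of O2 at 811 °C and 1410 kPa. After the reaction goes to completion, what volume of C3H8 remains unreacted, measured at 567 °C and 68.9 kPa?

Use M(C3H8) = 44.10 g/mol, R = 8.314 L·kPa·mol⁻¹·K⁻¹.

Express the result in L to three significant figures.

n(C3H8) = 418 / 44.10 = 9.478 mol
n(O2) = PV/RT = (1410 × 146) / (8.314 × 1084.15) = 22.84 mol
For 9.478 mol C3H8, stoichiometry requires (5/1) × 9.478 = 47.39 mol O2; 22.84 mol is available, so O2 is limiting.
n(C3H8) consumed = (1/5) × 22.84 = 4.568 mol; remaining = 9.478 − 4.568 = 4.910 mol
V(C3H8) = nRT/P = 4.910 × 8.314 × 840.15 / 68.9 = 497.8 L

498 L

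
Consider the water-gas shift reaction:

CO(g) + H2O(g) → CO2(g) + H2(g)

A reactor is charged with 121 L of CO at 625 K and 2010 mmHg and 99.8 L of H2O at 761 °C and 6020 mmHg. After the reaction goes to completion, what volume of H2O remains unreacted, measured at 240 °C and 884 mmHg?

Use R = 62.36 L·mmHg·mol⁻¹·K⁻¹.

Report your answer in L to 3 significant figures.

n(CO) = PV/RT = (2010 × 121) / (62.36 × 625) = 6.240 mol
n(H2O) = PV/RT = (6020 × 99.8) / (62.36 × 1034.15) = 9.316 mol
For 6.240 mol CO, stoichiometry requires (1/1) × 6.240 = 6.240 mol H2O; 9.316 mol is available, so CO is limiting.
n(H2O) consumed = (1/1) × 6.240 = 6.240 mol; remaining = 9.316 − 6.240 = 3.076 mol
V(H2O) = nRT/P = 3.076 × 62.36 × 513.15 / 884 = 111.3 L

111 L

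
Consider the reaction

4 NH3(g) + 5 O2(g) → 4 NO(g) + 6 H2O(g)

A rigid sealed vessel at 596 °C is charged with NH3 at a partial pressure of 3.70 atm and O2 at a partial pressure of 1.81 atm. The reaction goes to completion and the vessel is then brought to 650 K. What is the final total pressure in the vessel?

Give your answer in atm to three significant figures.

4.39 atm

At constant V, partial pressures at 596 °C are proportional to moles, so apply stoichiometry directly to pressures.
P(O2) required for 3.70 atm of NH3 = (5/4) × 3.70 = 4.625 atm; available 1.81 atm, so O2 is limiting.
P(NH3) remaining = 3.70 − (4/5) × 1.81 = 2.252 atm
P(gaseous products) = (4+6)/5 × 1.81 = 3.620 atm
P_total at 596 °C = 2.252 + 3.620 = 5.872 atm
Scaling to 650 K: P = 5.872 × 650/869.15 = 4.391 atm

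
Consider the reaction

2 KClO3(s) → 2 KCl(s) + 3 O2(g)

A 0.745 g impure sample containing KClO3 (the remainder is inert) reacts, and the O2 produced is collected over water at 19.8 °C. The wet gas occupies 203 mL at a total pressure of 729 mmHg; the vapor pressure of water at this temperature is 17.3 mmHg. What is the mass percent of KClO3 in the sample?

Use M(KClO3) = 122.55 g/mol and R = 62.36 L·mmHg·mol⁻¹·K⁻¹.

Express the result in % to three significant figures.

P(O2) = 729 − 17.3 = 711.7 mmHg
n(O2) = PV/RT = (711.7 × 0.2030) / (62.36 × 292.95) = 0.007908 mol
n(KClO3) = (2/3) × 0.007908 = 0.005272 mol
m(KClO3) = 0.005272 × 122.55 = 0.6461 g
%KClO3 = 0.6461 / 0.745 × 100 = 86.72%

86.7 %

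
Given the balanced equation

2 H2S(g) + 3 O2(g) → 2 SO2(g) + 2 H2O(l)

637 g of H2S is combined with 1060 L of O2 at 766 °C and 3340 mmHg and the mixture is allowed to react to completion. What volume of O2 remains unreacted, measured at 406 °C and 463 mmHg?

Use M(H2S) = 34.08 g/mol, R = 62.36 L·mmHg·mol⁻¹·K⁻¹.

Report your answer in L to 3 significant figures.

2430 L

n(H2S) = 637 / 34.08 = 18.69 mol
n(O2) = PV/RT = (3340 × 1060) / (62.36 × 1039.15) = 54.63 mol
For 18.69 mol H2S, stoichiometry requires (3/2) × 18.69 = 28.04 mol O2; 54.63 mol is available, so H2S is limiting.
n(O2) consumed = (3/2) × 18.69 = 28.04 mol; remaining = 54.63 − 28.04 = 26.59 mol
V(O2) = nRT/P = 26.59 × 62.36 × 679.15 / 463 = 2432 L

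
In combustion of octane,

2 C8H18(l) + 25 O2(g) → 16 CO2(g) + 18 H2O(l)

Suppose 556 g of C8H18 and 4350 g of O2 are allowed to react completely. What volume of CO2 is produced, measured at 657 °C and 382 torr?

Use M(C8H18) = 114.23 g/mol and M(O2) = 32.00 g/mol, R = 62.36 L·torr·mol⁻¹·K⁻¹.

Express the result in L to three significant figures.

5910 L

n(C8H18) = 556 / 114.23 = 4.867 mol
n(O2) = 4350 / 32.00 = 135.9 mol
For 4.867 mol C8H18, stoichiometry requires (25/2) × 4.867 = 60.84 mol O2; 135.9 mol is available, so C8H18 is limiting.
n(CO2) = (16/2) × 4.867 = 38.94 mol
V(CO2) = nRT/P = 38.94 × 62.36 × 930.15 / 382 = 5913 L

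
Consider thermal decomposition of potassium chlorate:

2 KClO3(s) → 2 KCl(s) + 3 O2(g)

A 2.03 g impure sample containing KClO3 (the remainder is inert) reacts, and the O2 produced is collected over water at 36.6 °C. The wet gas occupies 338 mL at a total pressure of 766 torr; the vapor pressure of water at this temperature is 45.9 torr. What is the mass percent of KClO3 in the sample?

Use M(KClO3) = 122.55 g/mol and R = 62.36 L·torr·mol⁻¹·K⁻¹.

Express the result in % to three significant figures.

50.7 %

P(O2) = 766 − 45.9 = 720.1 torr
n(O2) = PV/RT = (720.1 × 0.3380) / (62.36 × 309.75) = 0.01260 mol
n(KClO3) = (2/3) × 0.01260 = 0.008400 mol
m(KClO3) = 0.008400 × 122.55 = 1.029 g
%KClO3 = 1.029 / 2.03 × 100 = 50.69%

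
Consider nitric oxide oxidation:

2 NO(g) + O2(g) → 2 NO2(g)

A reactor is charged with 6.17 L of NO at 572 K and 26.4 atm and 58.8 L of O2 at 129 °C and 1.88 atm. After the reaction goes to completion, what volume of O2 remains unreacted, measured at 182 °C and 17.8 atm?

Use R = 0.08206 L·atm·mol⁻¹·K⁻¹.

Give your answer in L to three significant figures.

n(NO) = PV/RT = (26.4 × 6.17) / (0.08206 × 572) = 3.470 mol
n(O2) = PV/RT = (1.88 × 58.8) / (0.08206 × 402.15) = 3.350 mol
For 3.470 mol NO, stoichiometry requires (1/2) × 3.470 = 1.735 mol O2; 3.350 mol is available, so NO is limiting.
n(O2) consumed = (1/2) × 3.470 = 1.735 mol; remaining = 3.350 − 1.735 = 1.615 mol
V(O2) = nRT/P = 1.615 × 0.08206 × 455.15 / 17.8 = 3.389 L

3.39 L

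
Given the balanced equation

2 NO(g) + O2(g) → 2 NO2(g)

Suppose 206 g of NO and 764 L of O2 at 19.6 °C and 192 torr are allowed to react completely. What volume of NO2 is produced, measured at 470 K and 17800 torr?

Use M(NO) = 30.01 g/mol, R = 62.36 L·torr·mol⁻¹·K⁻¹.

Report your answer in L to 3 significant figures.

11.3 L

n(NO) = 206 / 30.01 = 6.864 mol
n(O2) = PV/RT = (192 × 764) / (62.36 × 292.75) = 8.035 mol
For 6.864 mol NO, stoichiometry requires (1/2) × 6.864 = 3.432 mol O2; 8.035 mol is available, so NO is limiting.
n(NO2) = (2/2) × 6.864 = 6.864 mol
V(NO2) = nRT/P = 6.864 × 62.36 × 470 / 17800 = 11.30 L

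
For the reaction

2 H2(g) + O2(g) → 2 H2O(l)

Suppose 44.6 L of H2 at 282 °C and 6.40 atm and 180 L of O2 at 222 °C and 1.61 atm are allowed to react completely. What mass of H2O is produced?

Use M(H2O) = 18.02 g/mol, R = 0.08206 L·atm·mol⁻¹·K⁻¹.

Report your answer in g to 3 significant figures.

113 g

n(H2) = PV/RT = (6.40 × 44.6) / (0.08206 × 555.15) = 6.266 mol
n(O2) = PV/RT = (1.61 × 180) / (0.08206 × 495.15) = 7.132 mol
For 6.266 mol H2, stoichiometry requires (1/2) × 6.266 = 3.133 mol O2; 7.132 mol is available, so H2 is limiting.
n(H2O) = (2/2) × 6.266 = 6.266 mol
m(H2O) = 6.266 × 18.02 = 112.9 g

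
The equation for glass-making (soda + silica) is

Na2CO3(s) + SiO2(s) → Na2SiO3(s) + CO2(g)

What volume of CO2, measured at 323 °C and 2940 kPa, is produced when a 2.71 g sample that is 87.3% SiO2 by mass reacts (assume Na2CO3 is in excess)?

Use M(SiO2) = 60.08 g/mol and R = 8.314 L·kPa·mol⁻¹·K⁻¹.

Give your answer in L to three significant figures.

0.0664 L

mass of SiO2 = 2.71 × 87.3/100 = 2.366 g
n(SiO2) = 2.366 / 60.08 = 0.03938 mol
n(CO2) = (1/1) × 0.03938 = 0.03938 mol
V = nRT/P = 0.03938 × 8.314 × 596.15 / 2940 = 0.06639 L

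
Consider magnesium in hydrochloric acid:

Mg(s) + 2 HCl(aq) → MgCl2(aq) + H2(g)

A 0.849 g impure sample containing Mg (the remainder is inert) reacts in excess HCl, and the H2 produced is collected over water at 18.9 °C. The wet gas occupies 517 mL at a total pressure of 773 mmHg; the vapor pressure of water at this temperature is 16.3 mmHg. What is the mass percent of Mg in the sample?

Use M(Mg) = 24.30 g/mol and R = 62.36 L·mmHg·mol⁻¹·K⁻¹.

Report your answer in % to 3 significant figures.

61.5 %

P(H2) = 773 − 16.3 = 756.7 mmHg
n(H2) = PV/RT = (756.7 × 0.5170) / (62.36 × 292.05) = 0.02148 mol
n(Mg) = (1/1) × 0.02148 = 0.02148 mol
m(Mg) = 0.02148 × 24.30 = 0.5220 g
%Mg = 0.5220 / 0.849 × 100 = 61.48%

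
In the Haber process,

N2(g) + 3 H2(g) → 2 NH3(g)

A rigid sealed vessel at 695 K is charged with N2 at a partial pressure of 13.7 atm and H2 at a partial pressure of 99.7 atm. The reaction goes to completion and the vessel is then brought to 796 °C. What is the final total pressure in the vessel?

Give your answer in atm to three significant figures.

132 atm

Because the vessel is rigid and T is held at 695 K, work the stoichiometry in partial pressures (P_i = n_iRT/V).
P(H2) required for 13.7 atm of N2 = (3/1) × 13.7 = 41.10 atm; available 99.7 atm, so N2 is limiting.
P(H2) remaining = 99.7 − (3/1) × 13.7 = 58.60 atm
P(gaseous products) = (2)/1 × 13.7 = 27.40 atm
P_total at 695 K = 58.60 + 27.40 = 86.00 atm
Scaling to 796 °C: P = 86.00 × 1069.15/695 = 132.3 atm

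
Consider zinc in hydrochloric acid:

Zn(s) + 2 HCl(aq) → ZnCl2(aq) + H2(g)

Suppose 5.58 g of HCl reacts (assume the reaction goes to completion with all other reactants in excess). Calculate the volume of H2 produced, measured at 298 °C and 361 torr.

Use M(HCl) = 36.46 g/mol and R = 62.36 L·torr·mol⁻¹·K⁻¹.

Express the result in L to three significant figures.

n(HCl) = 5.580 / 36.46 = 0.1530 mol
n(H2) = (1/2) × 0.1530 = 0.07650 mol
V = nRT/P = 0.07650 × 62.36 × 571.15 / 361 = 7.548 L

7.55 L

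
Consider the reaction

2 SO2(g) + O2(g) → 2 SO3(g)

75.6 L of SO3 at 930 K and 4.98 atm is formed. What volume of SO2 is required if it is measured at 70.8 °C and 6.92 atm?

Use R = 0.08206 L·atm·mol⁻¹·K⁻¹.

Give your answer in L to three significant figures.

20.1 L

n(SO3) = PV/RT = (4.98 × 75.6) / (0.08206 × 930) = 4.933 mol
n(SO2) = (2/2) × 4.933 = 4.933 mol
V = nRT/P = 4.933 × 0.08206 × 343.95 / 6.92 = 20.12 L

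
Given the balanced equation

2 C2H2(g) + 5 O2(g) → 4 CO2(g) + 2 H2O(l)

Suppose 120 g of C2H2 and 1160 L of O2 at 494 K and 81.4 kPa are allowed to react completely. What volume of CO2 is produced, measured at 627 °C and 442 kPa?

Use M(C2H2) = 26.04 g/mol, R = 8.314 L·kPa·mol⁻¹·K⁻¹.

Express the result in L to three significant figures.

156 L

n(C2H2) = 120 / 26.04 = 4.608 mol
n(O2) = PV/RT = (81.4 × 1160) / (8.314 × 494) = 22.99 mol
For 4.608 mol C2H2, stoichiometry requires (5/2) × 4.608 = 11.52 mol O2; 22.99 mol is available, so C2H2 is limiting.
n(CO2) = (4/2) × 4.608 = 9.216 mol
V(CO2) = nRT/P = 9.216 × 8.314 × 900.15 / 442 = 156.0 L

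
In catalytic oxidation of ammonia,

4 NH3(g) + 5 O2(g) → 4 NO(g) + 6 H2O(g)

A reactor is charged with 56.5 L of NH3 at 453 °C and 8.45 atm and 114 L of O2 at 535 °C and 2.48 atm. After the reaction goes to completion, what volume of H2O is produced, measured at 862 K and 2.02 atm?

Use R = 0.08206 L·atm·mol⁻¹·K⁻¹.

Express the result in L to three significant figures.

179 L

n(NH3) = PV/RT = (8.45 × 56.5) / (0.08206 × 726.15) = 8.012 mol
n(O2) = PV/RT = (2.48 × 114) / (0.08206 × 808.15) = 4.263 mol
For 8.012 mol NH3, stoichiometry requires (5/4) × 8.012 = 10.02 mol O2; 4.263 mol is available, so O2 is limiting.
n(H2O) = (6/5) × 4.263 = 5.116 mol
V(H2O) = nRT/P = 5.116 × 0.08206 × 862 / 2.02 = 179.2 L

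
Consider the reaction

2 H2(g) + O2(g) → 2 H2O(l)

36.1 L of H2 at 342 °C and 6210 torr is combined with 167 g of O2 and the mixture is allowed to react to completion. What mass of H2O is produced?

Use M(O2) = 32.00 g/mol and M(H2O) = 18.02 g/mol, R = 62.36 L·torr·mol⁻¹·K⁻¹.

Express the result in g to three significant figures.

n(H2) = PV/RT = (6210 × 36.1) / (62.36 × 615.15) = 5.844 mol
n(O2) = 167 / 32.00 = 5.219 mol
For 5.844 mol H2, stoichiometry requires (1/2) × 5.844 = 2.922 mol O2; 5.219 mol is available, so H2 is limiting.
n(H2O) = (2/2) × 5.844 = 5.844 mol
m(H2O) = 5.844 × 18.02 = 105.3 g

105 g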